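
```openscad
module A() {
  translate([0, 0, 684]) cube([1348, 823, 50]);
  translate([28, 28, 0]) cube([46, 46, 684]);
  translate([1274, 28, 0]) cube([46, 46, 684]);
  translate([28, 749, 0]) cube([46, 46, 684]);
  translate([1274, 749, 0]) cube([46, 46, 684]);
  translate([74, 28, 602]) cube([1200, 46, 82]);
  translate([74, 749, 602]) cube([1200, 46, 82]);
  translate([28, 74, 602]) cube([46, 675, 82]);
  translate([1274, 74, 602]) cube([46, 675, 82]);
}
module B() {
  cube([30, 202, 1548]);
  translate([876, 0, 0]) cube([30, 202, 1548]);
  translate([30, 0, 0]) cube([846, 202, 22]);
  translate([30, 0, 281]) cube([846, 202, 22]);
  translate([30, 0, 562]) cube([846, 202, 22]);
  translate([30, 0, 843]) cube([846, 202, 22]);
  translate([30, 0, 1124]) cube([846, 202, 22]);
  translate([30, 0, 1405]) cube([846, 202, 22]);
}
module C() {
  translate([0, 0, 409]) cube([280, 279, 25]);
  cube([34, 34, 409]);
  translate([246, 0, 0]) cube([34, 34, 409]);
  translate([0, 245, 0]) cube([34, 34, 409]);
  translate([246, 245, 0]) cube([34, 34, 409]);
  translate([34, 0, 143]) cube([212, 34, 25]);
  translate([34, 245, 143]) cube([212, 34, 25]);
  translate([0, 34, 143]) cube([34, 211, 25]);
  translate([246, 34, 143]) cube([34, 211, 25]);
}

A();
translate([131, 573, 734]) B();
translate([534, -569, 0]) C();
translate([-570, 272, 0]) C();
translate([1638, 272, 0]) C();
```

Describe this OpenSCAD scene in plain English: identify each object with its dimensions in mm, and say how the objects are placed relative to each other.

A is a rectangular dining table. The top is 1348×823×50 mm with its upper surface at z = 734 mm. It stands on four 46×46 mm square legs, each inset 28 mm from the nearest pair of top edges, running from the floor to the underside of the top. Four apron rails, 46 mm thick and 82 mm tall, run between adjacent legs with their top edges flush with the underside of the top and their outer faces flush with the legs' outer faces.

B is a bookshelf 906 mm wide overall, 202 mm deep and 1548 mm tall. The two sides are 30 mm thick vertical panels. 6 horizontal shelves of 22 mm thickness span between the inner faces of the sides; the lowest shelf sits on the floor and shelves are stacked with a clear vertical gap of 259 mm between each pair.

C is a simple wooden stool: a rectangular seat 280 mm (x) by 279 mm (y), 25 mm thick, top face at z = 434 mm, on four square legs, each 34×34 mm in cross-section. The legs rest on z = 0, each flush with a corner of the seat. Four stretchers, 34 mm wide and 25 mm tall, connect adjacent legs with their undersides at z = 143 mm, each running between the inner faces of the legs it joins and aligned with the legs' outer faces on the other axis.

The bookshelf is on top of the table. Three stools sit around the table at the −y, −x, +x sides.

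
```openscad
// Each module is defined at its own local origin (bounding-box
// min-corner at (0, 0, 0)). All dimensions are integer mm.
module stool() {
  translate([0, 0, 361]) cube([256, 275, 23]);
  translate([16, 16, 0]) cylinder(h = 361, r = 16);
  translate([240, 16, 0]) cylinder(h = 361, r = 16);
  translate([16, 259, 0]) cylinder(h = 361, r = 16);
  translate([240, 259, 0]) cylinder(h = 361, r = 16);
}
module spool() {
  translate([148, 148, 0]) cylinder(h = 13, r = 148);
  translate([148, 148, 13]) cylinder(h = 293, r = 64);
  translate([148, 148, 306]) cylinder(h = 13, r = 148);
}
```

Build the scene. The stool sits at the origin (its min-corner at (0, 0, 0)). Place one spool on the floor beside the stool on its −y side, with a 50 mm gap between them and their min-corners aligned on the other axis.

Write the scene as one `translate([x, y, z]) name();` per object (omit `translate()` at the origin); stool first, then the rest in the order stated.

stool();
translate([0, -346, 0]) spool();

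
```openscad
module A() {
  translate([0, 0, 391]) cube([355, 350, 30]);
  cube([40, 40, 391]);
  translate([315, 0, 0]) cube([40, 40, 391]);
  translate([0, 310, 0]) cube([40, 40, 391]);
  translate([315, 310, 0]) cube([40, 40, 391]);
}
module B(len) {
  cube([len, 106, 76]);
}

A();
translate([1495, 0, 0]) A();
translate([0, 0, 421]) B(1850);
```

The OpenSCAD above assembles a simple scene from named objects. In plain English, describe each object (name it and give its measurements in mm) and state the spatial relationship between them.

A is a simple wooden stool: a rectangular seat 355 mm (x) by 350 mm (y), 30 mm thick, top face at z = 421 mm, on four square legs, each 40×40 mm in cross-section. The legs rest on z = 0, each flush with a corner of the seat.

B is a rectangular beam 1850 mm long (x), 106 mm deep (y), 76 mm thick (z).

The beam spans the tops of two stools placed 1140 mm apart, resting at z = 421 mm.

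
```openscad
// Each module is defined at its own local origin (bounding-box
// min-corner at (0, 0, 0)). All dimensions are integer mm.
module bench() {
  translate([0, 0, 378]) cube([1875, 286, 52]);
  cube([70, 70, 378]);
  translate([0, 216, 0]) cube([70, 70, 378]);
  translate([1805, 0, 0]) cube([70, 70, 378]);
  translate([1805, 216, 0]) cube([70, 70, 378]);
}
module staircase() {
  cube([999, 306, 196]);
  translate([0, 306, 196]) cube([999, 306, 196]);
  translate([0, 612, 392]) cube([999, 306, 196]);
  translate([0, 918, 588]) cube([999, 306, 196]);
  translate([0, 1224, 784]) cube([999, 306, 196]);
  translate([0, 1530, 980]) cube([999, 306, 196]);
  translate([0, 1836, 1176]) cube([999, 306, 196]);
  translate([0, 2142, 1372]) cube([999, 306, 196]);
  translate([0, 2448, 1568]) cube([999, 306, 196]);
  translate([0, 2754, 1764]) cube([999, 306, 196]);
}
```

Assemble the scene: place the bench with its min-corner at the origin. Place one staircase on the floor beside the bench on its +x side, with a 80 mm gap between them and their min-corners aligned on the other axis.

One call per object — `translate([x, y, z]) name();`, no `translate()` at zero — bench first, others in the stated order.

bench();
translate([1955, 0, 0]) staircase();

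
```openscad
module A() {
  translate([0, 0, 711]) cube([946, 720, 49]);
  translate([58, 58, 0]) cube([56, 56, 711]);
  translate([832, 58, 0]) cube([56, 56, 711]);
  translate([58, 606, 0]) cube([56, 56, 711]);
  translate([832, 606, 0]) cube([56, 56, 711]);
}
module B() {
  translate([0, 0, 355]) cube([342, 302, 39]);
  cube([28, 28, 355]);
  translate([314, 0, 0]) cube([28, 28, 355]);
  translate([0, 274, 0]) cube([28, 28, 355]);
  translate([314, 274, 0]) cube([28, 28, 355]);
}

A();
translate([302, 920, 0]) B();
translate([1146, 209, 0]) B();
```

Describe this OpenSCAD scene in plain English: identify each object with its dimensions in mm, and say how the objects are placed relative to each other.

A is a table with a 946×720 mm rectangular top, 49 mm thick, top surface at z = 760 mm, supported by four 56×56 mm square legs, each inset 58 mm from the nearest pair of top edges, running from the floor.

B is a four-legged stool. The seat is 342×302 mm, 39 mm thick, top at z = 394 mm. It stands on four square legs, each 28×28 mm in cross-section, from z = 0 to the seat underside, each flush with a corner of the seat.

Two stools sit around the table at the +y, +x sides.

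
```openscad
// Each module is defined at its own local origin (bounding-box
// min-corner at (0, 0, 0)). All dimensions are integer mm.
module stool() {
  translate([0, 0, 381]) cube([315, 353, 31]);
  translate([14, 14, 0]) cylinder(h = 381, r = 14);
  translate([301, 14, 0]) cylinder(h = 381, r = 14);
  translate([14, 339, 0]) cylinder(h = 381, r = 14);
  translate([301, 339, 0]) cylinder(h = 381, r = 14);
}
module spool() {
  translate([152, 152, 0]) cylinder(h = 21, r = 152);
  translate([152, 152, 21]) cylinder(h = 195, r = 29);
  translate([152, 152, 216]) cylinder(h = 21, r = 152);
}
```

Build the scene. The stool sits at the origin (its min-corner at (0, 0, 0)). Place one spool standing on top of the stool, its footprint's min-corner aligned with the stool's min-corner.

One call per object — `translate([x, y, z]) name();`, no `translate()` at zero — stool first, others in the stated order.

stool();
translate([0, 0, 412]) spool();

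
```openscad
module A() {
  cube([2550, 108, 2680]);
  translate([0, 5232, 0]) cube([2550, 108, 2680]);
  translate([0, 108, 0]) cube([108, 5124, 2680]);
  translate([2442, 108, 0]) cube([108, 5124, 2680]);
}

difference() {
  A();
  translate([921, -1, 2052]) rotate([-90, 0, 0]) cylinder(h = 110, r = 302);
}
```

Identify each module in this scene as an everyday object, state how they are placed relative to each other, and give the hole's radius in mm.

The subtracted cylinder has r = 302 mm.

A is a house frame. The house frame has a circular hole through its front wall. The hole's radius is 302 mm.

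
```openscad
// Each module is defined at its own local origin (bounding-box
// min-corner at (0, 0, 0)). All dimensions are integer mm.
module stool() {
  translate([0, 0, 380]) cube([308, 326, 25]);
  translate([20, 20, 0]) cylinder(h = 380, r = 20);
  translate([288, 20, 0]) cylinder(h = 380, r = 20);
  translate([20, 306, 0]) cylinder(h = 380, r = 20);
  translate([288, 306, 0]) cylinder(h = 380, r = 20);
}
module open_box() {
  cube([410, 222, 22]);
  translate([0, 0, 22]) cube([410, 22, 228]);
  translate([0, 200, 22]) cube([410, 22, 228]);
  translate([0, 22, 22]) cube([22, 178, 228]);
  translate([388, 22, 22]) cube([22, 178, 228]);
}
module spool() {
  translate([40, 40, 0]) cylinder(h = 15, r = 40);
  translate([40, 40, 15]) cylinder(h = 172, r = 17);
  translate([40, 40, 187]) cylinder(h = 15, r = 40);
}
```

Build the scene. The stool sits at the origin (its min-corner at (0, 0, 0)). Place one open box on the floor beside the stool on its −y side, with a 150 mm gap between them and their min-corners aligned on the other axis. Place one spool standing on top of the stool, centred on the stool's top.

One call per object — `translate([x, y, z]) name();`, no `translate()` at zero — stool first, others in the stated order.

stool();
translate([0, -372, 0]) open_box();
translate([114, 123, 405]) spool();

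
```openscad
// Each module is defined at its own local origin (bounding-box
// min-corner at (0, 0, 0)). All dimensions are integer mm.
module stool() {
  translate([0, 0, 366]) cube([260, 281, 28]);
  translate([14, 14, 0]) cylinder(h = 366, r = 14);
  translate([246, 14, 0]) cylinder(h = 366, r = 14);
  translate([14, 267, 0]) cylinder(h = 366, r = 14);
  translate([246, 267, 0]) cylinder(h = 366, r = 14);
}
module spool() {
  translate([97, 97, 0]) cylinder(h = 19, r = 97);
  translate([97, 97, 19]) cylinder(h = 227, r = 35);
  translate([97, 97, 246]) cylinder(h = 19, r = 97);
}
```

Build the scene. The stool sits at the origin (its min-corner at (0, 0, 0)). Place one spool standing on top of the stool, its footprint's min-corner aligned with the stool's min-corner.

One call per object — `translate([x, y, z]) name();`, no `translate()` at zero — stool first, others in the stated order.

stool();
translate([0, 0, 394]) spool();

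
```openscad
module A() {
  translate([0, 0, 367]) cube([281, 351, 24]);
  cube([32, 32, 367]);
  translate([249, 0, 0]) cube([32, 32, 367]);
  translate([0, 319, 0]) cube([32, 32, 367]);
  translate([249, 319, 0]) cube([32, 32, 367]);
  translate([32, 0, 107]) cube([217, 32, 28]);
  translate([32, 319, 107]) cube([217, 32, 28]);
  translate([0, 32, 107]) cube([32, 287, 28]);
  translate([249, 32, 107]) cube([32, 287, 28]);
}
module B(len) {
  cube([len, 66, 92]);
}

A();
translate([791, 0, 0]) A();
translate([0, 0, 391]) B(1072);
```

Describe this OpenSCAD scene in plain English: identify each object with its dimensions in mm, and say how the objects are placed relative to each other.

A is a four-legged stool. The seat is 281×351 mm, 24 mm thick, top at z = 391 mm. It stands on four square legs, each 32×32 mm in cross-section, from z = 0 to the seat underside, each flush with a corner of the seat. Four stretchers, 32 mm wide and 28 mm tall, connect adjacent legs with their undersides at z = 107 mm, each running between the inner faces of the legs it joins and aligned with the legs' outer faces on the other axis.

B is a rectangular beam 1072 mm long (x), 66 mm deep (y), 92 mm thick (z).

The beam spans the tops of two stools placed 510 mm apart, resting at z = 391 mm.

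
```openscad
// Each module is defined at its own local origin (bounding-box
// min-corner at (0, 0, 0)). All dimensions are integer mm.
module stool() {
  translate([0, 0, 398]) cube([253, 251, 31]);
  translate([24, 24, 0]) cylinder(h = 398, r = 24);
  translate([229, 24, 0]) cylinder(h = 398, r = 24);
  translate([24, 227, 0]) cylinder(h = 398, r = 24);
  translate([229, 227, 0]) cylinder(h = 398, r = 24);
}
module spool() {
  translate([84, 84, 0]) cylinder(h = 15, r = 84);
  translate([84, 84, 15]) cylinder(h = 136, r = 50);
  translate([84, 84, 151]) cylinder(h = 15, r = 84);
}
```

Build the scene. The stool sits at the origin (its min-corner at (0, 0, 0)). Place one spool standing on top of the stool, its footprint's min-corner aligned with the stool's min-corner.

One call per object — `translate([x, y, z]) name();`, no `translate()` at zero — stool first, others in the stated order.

stool();
translate([0, 0, 429]) spool();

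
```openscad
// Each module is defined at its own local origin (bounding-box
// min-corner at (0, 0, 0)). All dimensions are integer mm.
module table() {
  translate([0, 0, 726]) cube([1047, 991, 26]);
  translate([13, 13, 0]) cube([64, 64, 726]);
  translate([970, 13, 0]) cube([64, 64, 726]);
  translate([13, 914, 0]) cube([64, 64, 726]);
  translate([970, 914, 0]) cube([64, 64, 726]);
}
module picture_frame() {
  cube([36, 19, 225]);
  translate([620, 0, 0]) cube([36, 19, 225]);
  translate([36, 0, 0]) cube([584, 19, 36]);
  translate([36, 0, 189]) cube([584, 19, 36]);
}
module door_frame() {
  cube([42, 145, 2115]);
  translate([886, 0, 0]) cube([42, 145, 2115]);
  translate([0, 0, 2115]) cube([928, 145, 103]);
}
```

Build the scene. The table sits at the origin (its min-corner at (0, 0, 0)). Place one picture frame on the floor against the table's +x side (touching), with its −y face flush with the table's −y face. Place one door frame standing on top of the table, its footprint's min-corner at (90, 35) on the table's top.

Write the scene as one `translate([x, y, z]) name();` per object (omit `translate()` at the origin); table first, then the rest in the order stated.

table();
translate([1047, 0, 0]) picture_frame();
translate([90, 35, 752]) door_frame();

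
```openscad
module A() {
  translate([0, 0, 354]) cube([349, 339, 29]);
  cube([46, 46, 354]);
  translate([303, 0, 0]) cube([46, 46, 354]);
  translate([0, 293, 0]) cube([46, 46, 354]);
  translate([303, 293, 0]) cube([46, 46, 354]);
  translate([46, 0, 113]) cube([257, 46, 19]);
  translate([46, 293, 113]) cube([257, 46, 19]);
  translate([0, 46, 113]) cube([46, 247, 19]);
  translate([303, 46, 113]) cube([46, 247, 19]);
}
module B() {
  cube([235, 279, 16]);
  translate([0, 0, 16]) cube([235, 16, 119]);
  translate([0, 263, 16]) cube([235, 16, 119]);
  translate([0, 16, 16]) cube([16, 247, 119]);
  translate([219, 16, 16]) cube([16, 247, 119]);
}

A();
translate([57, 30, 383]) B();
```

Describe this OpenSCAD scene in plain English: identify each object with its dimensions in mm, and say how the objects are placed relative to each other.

A is a simple wooden stool: a rectangular seat 349 mm (x) by 339 mm (y), 29 mm thick, top face at z = 383 mm, on four square legs, each 46×46 mm in cross-section. The legs rest on z = 0, each flush with a corner of the seat. Four stretchers, 46 mm wide and 19 mm tall, connect adjacent legs with their undersides at z = 113 mm, each running between the inner faces of the legs it joins and aligned with the legs' outer faces on the other axis.

B is an open-topped rectangular box: outside dimensions 235×279×135 mm, with a uniform wall and base thickness of 16 mm. The base is a full 235×279 slab on the floor; four walls sit on top of the base. The front and back walls (the −y and +y sides) span the full width; the two side walls fit between them.

The open box is on top of the stool, centred.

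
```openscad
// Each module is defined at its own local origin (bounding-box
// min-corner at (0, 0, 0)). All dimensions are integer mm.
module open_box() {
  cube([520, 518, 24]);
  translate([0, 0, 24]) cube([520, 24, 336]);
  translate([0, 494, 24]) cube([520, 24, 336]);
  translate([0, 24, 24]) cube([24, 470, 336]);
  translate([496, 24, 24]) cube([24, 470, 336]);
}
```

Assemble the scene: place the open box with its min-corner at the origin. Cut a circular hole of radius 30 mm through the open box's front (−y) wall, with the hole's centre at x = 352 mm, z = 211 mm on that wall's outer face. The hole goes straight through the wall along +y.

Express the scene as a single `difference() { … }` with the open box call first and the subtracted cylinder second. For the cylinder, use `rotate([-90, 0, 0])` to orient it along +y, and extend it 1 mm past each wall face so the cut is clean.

difference() {
  open_box();
  translate([352, -1, 211]) rotate([-90, 0, 0]) cylinder(h = 26, r = 30);
}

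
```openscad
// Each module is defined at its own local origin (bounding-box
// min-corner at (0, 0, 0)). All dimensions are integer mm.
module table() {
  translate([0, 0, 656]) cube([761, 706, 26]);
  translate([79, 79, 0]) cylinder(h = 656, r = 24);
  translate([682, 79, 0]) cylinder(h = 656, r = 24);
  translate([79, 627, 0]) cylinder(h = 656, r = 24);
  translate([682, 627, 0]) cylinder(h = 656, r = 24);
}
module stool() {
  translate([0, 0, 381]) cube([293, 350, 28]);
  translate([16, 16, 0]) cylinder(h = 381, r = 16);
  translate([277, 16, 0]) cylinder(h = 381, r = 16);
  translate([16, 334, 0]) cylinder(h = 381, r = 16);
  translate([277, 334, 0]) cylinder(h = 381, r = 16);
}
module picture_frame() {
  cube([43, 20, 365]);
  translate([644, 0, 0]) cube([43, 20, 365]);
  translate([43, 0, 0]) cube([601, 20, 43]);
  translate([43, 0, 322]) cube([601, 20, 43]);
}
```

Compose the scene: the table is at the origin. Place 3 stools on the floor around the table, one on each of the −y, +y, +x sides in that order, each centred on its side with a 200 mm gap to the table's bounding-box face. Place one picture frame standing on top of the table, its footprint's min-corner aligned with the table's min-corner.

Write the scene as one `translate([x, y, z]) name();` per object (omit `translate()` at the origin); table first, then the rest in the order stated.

table();
translate([234, -550, 0]) stool();
translate([234, 906, 0]) stool();
translate([961, 178, 0]) stool();
translate([0, 0, 682]) picture_frame();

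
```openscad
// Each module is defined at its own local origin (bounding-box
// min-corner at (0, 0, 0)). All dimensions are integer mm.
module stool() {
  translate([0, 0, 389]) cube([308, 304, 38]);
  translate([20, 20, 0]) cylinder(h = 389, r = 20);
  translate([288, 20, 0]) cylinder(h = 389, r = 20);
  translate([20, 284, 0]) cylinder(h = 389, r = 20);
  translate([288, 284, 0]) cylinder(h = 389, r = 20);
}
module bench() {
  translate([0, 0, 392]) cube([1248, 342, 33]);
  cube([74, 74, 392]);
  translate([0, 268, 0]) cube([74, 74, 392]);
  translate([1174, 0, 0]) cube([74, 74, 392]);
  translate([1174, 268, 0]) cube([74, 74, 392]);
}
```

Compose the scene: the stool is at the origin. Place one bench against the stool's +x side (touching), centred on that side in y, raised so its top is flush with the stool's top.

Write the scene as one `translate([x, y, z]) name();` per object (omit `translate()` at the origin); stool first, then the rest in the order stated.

stool();
translate([308, -19, 2]) bench();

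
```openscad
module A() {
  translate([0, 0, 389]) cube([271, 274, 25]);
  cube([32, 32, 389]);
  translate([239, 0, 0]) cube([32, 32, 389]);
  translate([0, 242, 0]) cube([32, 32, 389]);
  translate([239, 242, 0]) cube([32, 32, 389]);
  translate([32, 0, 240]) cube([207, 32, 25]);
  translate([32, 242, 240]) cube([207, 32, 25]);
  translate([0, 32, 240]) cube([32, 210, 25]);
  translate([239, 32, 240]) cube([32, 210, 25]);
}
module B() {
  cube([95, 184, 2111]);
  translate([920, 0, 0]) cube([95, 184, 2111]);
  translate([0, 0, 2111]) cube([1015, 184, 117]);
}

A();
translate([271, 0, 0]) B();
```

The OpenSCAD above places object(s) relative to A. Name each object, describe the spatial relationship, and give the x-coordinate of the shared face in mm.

The stool's +x face and the door frame's −x face are both at x = 271 mm.

A is a stool. B is a door frame. The door frame is against the stool's +x side, with their −y faces flush. The x-coordinate of the shared face is 271 mm.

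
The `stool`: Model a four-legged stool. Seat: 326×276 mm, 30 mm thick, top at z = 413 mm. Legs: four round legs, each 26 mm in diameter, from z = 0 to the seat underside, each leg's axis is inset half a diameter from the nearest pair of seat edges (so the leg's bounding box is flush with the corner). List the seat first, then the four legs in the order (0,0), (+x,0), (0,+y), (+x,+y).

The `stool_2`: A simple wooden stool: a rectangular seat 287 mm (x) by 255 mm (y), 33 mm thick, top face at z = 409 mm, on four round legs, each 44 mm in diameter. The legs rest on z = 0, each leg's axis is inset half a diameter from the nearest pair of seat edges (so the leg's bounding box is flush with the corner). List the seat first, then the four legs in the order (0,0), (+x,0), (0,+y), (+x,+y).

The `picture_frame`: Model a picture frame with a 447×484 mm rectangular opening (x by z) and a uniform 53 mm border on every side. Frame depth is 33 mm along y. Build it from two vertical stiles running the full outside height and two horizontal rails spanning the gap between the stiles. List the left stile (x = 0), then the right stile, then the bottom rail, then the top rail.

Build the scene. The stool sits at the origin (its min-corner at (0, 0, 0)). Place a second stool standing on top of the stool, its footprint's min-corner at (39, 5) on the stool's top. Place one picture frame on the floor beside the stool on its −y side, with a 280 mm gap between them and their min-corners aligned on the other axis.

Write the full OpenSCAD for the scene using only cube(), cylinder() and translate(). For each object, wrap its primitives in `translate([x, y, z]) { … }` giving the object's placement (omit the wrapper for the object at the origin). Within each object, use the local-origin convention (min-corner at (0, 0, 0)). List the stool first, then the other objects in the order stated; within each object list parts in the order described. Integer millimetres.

translate([0, 0, 383]) cube([326, 276, 30]);
translate([13, 13, 0]) cylinder(h = 383, r = 13);
translate([313, 13, 0]) cylinder(h = 383, r = 13);
translate([13, 263, 0]) cylinder(h = 383, r = 13);
translate([313, 263, 0]) cylinder(h = 383, r = 13);
translate([39, 5, 413]) {
  translate([0, 0, 376]) cube([287, 255, 33]);
  translate([22, 22, 0]) cylinder(h = 376, r = 22);
  translate([265, 22, 0]) cylinder(h = 376, r = 22);
  translate([22, 233, 0]) cylinder(h = 376, r = 22);
  translate([265, 233, 0]) cylinder(h = 376, r = 22);
}
translate([0, -313, 0]) {
  cube([53, 33, 590]);
  translate([500, 0, 0]) cube([53, 33, 590]);
  translate([53, 0, 0]) cube([447, 33, 53]);
  translate([53, 0, 537]) cube([447, 33, 53]);
}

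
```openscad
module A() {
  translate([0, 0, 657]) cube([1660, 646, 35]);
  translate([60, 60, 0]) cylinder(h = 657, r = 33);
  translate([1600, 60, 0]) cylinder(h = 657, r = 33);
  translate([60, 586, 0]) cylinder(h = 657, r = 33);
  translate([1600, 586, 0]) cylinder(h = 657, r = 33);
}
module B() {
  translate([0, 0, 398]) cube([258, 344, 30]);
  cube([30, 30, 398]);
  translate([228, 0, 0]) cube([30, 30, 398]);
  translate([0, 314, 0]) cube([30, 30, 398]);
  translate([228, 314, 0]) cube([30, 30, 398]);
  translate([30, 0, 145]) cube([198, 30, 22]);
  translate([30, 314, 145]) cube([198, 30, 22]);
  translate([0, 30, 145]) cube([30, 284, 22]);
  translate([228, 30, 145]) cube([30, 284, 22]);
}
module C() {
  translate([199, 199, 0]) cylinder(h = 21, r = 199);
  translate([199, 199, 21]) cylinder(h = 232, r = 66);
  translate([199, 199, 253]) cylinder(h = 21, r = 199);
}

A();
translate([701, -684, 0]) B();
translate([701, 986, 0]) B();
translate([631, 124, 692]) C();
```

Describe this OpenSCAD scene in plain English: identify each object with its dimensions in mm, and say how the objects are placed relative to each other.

A is a table: top 1660 mm (x) × 646 mm (y), 35 mm thick, upper face at z = 692 mm, on four round legs of 66 mm diameter, each leg's bounding box inset 27 mm from the nearest pair of top edges, running from z = 0 to the bottom of the top.

B is a four-legged stool. The seat is 258×344 mm, 30 mm thick, top at z = 428 mm. It stands on four square legs, each 30×30 mm in cross-section, from z = 0 to the seat underside, each flush with a corner of the seat. Four stretchers, 30 mm wide and 22 mm tall, connect adjacent legs with their undersides at z = 145 mm, each running between the inner faces of the legs it joins and aligned with the legs' outer faces on the other axis.

C is a spool: two coaxial disc flanges of radius 199 mm and thickness 21 mm, joined by a core cylinder of radius 66 mm and height 232 mm. The lower flange rests on z = 0 and the three cylinders share a vertical axis.

Two stools sit around the table at the −y, +y sides. The spool is on top of the table, centred.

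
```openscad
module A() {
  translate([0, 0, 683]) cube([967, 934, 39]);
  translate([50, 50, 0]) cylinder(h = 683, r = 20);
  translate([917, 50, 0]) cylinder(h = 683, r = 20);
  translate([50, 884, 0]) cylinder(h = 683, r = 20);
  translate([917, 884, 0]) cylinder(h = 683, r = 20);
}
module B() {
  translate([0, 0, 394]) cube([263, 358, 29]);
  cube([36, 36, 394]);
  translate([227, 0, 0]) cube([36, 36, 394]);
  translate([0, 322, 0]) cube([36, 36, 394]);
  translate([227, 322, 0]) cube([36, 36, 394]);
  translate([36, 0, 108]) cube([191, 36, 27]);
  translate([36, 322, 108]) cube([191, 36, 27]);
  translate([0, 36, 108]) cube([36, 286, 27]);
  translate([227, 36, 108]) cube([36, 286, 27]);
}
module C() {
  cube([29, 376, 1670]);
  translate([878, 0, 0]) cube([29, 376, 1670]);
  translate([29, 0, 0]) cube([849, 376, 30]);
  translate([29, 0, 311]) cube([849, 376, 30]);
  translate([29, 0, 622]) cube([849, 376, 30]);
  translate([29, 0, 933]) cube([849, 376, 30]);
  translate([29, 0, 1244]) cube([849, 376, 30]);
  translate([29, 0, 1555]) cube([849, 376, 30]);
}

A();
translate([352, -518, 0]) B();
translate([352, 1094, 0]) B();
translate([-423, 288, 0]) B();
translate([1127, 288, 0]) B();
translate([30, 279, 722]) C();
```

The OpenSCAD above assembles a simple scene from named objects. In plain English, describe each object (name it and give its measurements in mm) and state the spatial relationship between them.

A is a table with a 967×934 mm rectangular top, 39 mm thick, top surface at z = 722 mm, supported by four round legs of 40 mm diameter, each leg's bounding box inset 30 mm from the nearest pair of top edges, running from the floor.

B is a simple wooden stool: a rectangular seat 263 mm (x) by 358 mm (y), 29 mm thick, top face at z = 423 mm, on four square legs, each 36×36 mm in cross-section. The legs rest on z = 0, each flush with a corner of the seat. Four stretchers, 36 mm wide and 27 mm tall, connect adjacent legs with their undersides at z = 108 mm, each running between the inner faces of the legs it joins and aligned with the legs' outer faces on the other axis.

C is a bookshelf 907 mm wide overall, 376 mm deep and 1670 mm tall. The two sides are 29 mm thick vertical panels. 6 horizontal shelves of 30 mm thickness span between the inner faces of the sides; the lowest shelf sits on the floor and shelves are stacked with a clear vertical gap of 281 mm between each pair.

Four stools sit around the table at the −y, +y, −x, +x sides. The bookshelf is on top of the table, centred.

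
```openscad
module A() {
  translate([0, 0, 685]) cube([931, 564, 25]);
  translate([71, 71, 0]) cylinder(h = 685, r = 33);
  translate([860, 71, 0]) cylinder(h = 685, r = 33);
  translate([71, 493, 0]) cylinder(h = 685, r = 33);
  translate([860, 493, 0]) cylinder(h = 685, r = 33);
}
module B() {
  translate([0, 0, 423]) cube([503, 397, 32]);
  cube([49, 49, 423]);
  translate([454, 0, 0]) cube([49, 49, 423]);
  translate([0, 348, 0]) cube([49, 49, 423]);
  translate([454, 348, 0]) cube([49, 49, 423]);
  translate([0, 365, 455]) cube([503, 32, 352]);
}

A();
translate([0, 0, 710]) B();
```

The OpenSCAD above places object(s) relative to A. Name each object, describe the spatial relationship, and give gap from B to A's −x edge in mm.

The chair's min-x is at 0; the table's min-x is 0; gap = 0 mm.

A is a table. B is a chair. The chair is on top of the table. The gap from the chair to the table's −x edge is 0 mm.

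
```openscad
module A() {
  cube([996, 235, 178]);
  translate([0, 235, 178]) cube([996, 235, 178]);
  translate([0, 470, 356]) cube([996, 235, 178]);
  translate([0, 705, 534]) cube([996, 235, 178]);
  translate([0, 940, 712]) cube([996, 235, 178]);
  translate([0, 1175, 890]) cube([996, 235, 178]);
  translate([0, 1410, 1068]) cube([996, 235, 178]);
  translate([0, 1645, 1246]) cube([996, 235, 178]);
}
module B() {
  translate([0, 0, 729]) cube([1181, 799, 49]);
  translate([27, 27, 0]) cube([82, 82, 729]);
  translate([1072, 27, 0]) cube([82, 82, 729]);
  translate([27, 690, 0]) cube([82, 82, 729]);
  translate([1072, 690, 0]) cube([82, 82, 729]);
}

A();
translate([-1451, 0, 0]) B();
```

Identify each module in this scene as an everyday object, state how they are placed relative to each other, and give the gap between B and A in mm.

A is a staircase. B is a table. The table is on the floor beside the staircase on its −x side. The gap between the table and the staircase is 270 mm.

The table's nearest face is 270 mm from the staircase's −x face.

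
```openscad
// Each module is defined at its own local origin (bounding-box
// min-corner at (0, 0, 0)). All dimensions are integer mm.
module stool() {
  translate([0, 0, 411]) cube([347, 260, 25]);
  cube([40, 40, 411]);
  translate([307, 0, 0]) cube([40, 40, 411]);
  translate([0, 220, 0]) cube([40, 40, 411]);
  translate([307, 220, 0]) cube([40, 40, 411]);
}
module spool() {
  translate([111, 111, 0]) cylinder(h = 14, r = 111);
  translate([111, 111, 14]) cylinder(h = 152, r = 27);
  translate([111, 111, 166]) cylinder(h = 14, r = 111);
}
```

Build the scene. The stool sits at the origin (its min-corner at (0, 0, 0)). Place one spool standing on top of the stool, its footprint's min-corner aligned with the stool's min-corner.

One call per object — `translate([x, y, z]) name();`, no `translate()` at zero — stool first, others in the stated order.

stool();
translate([0, 0, 436]) spool();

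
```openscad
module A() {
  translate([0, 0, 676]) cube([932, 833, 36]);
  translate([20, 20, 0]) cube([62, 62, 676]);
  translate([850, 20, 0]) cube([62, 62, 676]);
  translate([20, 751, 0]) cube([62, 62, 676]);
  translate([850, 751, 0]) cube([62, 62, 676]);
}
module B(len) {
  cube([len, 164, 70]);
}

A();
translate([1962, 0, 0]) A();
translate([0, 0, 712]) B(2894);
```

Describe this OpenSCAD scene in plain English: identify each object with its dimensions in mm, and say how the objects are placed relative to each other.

A is a table: top 932 mm (x) × 833 mm (y), 36 mm thick, upper face at z = 712 mm, on four 62×62 mm square legs, each inset 20 mm from the nearest pair of top edges, running from z = 0 to the bottom of the top.

B is a rectangular beam 2894 mm long (x), 164 mm deep (y), 70 mm thick (z).

The beam spans the tops of two tables placed 1030 mm apart, resting at z = 712 mm.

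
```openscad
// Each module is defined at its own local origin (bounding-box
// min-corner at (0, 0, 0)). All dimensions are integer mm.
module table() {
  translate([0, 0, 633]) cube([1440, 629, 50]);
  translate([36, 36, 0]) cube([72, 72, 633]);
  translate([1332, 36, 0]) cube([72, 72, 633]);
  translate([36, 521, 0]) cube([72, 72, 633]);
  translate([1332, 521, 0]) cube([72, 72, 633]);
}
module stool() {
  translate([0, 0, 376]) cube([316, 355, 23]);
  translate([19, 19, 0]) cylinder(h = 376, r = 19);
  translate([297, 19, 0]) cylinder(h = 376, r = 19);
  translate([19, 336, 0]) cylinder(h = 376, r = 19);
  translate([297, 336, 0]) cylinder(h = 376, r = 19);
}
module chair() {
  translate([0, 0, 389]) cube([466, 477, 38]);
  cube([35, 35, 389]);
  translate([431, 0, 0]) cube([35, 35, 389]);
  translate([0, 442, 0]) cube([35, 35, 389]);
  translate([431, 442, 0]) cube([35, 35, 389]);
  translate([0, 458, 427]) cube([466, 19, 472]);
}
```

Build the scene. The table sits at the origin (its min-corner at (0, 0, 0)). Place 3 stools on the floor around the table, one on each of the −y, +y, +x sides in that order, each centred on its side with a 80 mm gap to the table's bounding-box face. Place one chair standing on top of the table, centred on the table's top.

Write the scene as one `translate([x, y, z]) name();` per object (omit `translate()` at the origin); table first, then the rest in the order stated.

table();
translate([562, -435, 0]) stool();
translate([562, 709, 0]) stool();
translate([1520, 137, 0]) stool();
translate([487, 76, 683]) chair();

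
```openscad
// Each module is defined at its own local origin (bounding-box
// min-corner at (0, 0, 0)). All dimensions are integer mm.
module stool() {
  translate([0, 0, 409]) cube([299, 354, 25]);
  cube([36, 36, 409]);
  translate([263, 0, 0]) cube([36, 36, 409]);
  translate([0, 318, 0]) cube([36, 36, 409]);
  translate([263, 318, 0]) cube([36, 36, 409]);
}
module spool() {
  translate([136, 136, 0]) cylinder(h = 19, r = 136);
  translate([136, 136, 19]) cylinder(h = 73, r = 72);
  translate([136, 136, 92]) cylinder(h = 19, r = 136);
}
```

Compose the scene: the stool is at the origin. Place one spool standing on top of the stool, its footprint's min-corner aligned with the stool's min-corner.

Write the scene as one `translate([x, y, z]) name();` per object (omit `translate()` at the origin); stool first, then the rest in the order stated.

stool();
translate([0, 0, 434]) spool();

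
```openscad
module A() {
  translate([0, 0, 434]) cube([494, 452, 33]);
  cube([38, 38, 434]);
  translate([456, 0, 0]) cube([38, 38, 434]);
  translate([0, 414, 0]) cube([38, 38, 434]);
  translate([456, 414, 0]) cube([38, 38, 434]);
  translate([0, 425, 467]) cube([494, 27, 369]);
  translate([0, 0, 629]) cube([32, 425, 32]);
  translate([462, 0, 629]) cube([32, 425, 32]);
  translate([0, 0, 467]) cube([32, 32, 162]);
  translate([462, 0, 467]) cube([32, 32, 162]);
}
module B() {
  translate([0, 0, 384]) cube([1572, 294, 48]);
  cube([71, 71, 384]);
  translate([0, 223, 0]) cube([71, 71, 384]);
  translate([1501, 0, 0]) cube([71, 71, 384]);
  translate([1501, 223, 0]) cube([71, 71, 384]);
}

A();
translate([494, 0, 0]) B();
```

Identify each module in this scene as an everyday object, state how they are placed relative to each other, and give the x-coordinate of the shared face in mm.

A is a chair. B is a bench. The bench is against the chair's +x side, with their −y faces flush. The x-coordinate of the shared face is 494 mm.

The chair's +x face and the bench's −x face are both at x = 494 mm.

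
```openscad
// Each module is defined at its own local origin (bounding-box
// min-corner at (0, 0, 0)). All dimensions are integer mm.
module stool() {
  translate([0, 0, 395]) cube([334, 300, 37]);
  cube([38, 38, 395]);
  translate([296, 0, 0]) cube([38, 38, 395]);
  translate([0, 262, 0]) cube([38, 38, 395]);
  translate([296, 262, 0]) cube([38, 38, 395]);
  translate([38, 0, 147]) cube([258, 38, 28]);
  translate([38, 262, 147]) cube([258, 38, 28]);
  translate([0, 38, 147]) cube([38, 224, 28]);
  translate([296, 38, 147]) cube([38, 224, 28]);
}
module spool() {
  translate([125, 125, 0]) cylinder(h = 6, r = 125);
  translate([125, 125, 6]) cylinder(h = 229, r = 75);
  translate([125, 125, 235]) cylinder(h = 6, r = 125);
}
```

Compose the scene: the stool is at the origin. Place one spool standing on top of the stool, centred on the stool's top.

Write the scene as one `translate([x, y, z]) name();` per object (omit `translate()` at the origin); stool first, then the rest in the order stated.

stool();
translate([42, 25, 432]) spool();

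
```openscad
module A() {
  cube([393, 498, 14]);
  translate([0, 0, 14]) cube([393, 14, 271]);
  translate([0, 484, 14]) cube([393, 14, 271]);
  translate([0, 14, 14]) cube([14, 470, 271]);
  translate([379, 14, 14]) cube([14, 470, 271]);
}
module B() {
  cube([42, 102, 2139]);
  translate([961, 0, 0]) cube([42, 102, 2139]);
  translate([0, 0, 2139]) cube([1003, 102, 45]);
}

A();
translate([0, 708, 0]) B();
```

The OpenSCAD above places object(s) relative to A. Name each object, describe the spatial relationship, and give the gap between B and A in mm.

A is an open box. B is a door frame. The door frame is on the floor beside the open box on its +y side. The gap between the door frame and the open box is 210 mm.

The door frame's nearest face is 210 mm from the open box's +y face.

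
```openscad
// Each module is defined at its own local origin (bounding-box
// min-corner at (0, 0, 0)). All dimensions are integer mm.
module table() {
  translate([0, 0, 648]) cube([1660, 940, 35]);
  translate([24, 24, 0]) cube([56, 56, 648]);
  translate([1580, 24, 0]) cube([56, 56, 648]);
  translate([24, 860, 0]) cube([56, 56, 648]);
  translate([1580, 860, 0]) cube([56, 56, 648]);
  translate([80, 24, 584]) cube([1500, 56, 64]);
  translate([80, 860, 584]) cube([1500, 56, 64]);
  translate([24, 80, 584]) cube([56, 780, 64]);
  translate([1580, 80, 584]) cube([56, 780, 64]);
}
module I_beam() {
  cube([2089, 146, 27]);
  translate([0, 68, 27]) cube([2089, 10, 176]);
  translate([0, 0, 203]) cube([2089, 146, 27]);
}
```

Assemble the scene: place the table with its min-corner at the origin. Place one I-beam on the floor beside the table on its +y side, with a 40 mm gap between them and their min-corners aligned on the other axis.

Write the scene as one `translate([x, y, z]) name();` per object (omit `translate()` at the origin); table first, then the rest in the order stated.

table();
translate([0, 980, 0]) I_beam();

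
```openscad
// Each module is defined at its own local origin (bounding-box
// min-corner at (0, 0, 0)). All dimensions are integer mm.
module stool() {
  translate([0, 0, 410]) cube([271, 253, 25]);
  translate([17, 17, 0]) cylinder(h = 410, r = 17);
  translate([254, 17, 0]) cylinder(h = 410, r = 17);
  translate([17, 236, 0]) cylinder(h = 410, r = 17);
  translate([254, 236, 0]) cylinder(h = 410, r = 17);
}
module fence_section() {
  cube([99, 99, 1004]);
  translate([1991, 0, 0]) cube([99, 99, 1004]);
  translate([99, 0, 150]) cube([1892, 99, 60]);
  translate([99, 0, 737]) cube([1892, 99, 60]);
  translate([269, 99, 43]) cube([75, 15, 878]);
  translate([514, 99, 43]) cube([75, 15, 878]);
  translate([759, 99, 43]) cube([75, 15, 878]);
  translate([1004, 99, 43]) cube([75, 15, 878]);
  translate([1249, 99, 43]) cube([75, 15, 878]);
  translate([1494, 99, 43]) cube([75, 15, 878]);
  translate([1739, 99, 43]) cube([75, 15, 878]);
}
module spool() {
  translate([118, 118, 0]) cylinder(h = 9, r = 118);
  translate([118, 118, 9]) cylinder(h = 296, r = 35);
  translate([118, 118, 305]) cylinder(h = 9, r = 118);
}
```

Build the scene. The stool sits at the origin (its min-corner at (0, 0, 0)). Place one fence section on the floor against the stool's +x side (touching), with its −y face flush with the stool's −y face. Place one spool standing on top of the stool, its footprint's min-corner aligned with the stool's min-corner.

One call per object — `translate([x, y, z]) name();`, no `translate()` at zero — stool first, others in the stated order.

stool();
translate([271, 0, 0]) fence_section();
translate([0, 0, 435]) spool();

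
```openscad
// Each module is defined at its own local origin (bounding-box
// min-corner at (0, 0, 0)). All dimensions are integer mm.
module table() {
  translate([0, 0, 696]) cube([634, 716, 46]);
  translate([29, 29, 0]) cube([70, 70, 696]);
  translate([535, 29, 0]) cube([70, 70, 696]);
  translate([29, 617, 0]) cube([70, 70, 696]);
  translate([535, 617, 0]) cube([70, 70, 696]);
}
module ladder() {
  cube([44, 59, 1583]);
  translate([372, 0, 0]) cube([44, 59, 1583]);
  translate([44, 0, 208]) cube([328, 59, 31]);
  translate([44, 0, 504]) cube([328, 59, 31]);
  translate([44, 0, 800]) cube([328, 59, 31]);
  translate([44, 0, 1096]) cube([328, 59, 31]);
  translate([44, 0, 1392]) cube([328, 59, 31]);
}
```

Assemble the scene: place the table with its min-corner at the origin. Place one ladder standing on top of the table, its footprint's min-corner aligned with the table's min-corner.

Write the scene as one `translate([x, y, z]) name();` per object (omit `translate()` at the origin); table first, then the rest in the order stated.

table();
translate([0, 0, 742]) ladder();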